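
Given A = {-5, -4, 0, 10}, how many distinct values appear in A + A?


A + A = {a + a' : a, a' ∈ A}; |A| = 4.
General bounds: 2|A| - 1 ≤ |A + A| ≤ |A|(|A|+1)/2, i.e. 7 ≤ |A + A| ≤ 10.
Lower bound 2|A|-1 is attained iff A is an arithmetic progression.
Enumerate sums a + a' for a ≤ a' (symmetric, so this suffices):
a = -5: -5+-5=-10, -5+-4=-9, -5+0=-5, -5+10=5
a = -4: -4+-4=-8, -4+0=-4, -4+10=6
a = 0: 0+0=0, 0+10=10
a = 10: 10+10=20
Distinct sums: {-10, -9, -8, -5, -4, 0, 5, 6, 10, 20}
|A + A| = 10

|A + A| = 10


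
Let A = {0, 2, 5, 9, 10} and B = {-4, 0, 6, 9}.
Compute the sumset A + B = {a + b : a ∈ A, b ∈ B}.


A + B = {a + b : a ∈ A, b ∈ B}.
Enumerate all |A|·|B| = 5·4 = 20 pairs (a, b) and collect distinct sums.
a = 0: 0+-4=-4, 0+0=0, 0+6=6, 0+9=9
a = 2: 2+-4=-2, 2+0=2, 2+6=8, 2+9=11
a = 5: 5+-4=1, 5+0=5, 5+6=11, 5+9=14
a = 9: 9+-4=5, 9+0=9, 9+6=15, 9+9=18
a = 10: 10+-4=6, 10+0=10, 10+6=16, 10+9=19
Collecting distinct sums: A + B = {-4, -2, 0, 1, 2, 5, 6, 8, 9, 10, 11, 14, 15, 16, 18, 19}
|A + B| = 16

A + B = {-4, -2, 0, 1, 2, 5, 6, 8, 9, 10, 11, 14, 15, 16, 18, 19}


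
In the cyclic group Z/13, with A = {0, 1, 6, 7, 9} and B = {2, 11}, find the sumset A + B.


Work in Z/13Z: reduce every sum a + b modulo 13.
Enumerate all 10 pairs:
a = 0: 0+2=2, 0+11=11
a = 1: 1+2=3, 1+11=12
a = 6: 6+2=8, 6+11=4
a = 7: 7+2=9, 7+11=5
a = 9: 9+2=11, 9+11=7
Distinct residues collected: {2, 3, 4, 5, 7, 8, 9, 11, 12}
|A + B| = 9 (out of 13 total residues).

A + B = {2, 3, 4, 5, 7, 8, 9, 11, 12}


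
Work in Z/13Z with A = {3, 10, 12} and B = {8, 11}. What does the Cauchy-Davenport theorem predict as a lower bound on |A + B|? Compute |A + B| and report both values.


Cauchy-Davenport: |A + B| ≥ min(p, |A| + |B| - 1) for A, B nonempty in Z/pZ.
|A| = 3, |B| = 2, p = 13.
CD lower bound = min(13, 3 + 2 - 1) = min(13, 4) = 4.
Compute A + B mod 13 directly:
a = 3: 3+8=11, 3+11=1
a = 10: 10+8=5, 10+11=8
a = 12: 12+8=7, 12+11=10
A + B = {1, 5, 7, 8, 10, 11}, so |A + B| = 6.
Verify: 6 ≥ 4? Yes ✓.

CD lower bound = 4, actual |A + B| = 6.


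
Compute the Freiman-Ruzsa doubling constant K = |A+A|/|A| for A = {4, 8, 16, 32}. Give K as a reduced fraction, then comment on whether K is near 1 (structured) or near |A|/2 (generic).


|A| = 4.
Compute A + A by enumerating all 16 pairs.
A + A = {8, 12, 16, 20, 24, 32, 36, 40, 48, 64}, so |A + A| = 10.
K = |A + A| / |A| = 10/4 = 5/2 ≈ 2.5000.
Reference: AP of size 4 gives K = 7/4 ≈ 1.7500; a fully generic set of size 4 gives K ≈ 2.5000.

|A| = 4, |A + A| = 10, K = 10/4 = 5/2.


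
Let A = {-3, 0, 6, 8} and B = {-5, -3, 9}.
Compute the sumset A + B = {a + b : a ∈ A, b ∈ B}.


A + B = {a + b : a ∈ A, b ∈ B}.
Enumerate all |A|·|B| = 4·3 = 12 pairs (a, b) and collect distinct sums.
a = -3: -3+-5=-8, -3+-3=-6, -3+9=6
a = 0: 0+-5=-5, 0+-3=-3, 0+9=9
a = 6: 6+-5=1, 6+-3=3, 6+9=15
a = 8: 8+-5=3, 8+-3=5, 8+9=17
Collecting distinct sums: A + B = {-8, -6, -5, -3, 1, 3, 5, 6, 9, 15, 17}
|A + B| = 11

A + B = {-8, -6, -5, -3, 1, 3, 5, 6, 9, 15, 17}


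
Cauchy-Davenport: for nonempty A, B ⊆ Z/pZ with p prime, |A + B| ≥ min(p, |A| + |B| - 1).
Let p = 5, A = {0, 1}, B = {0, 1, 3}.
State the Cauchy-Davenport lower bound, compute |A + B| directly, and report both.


Cauchy-Davenport: |A + B| ≥ min(p, |A| + |B| - 1) for A, B nonempty in Z/pZ.
|A| = 2, |B| = 3, p = 5.
CD lower bound = min(5, 2 + 3 - 1) = min(5, 4) = 4.
Compute A + B mod 5 directly:
a = 0: 0+0=0, 0+1=1, 0+3=3
a = 1: 1+0=1, 1+1=2, 1+3=4
A + B = {0, 1, 2, 3, 4}, so |A + B| = 5.
Verify: 5 ≥ 4? Yes ✓.

CD lower bound = 4, actual |A + B| = 5.


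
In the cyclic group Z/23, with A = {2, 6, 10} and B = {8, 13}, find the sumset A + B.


Work in Z/23Z: reduce every sum a + b modulo 23.
Enumerate all 6 pairs:
a = 2: 2+8=10, 2+13=15
a = 6: 6+8=14, 6+13=19
a = 10: 10+8=18, 10+13=0
Distinct residues collected: {0, 10, 14, 15, 18, 19}
|A + B| = 6 (out of 23 total residues).

A + B = {0, 10, 14, 15, 18, 19}


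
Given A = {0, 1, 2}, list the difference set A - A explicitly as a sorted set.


A - A = {a - a' : a, a' ∈ A}.
Compute a - a' for each ordered pair (a, a'):
a = 0: 0-0=0, 0-1=-1, 0-2=-2
a = 1: 1-0=1, 1-1=0, 1-2=-1
a = 2: 2-0=2, 2-1=1, 2-2=0
Collecting distinct values (and noting 0 appears from a-a):
A - A = {-2, -1, 0, 1, 2}
|A - A| = 5

A - A = {-2, -1, 0, 1, 2}


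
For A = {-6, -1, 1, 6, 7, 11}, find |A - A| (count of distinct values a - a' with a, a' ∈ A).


A - A = {a - a' : a, a' ∈ A}; |A| = 6.
Bounds: 2|A|-1 ≤ |A - A| ≤ |A|² - |A| + 1, i.e. 11 ≤ |A - A| ≤ 31.
Note: 0 ∈ A - A always (from a - a). The set is symmetric: if d ∈ A - A then -d ∈ A - A.
Enumerate nonzero differences d = a - a' with a > a' (then include -d):
Positive differences: {1, 2, 4, 5, 6, 7, 8, 10, 12, 13, 17}
Full difference set: {0} ∪ (positive diffs) ∪ (negative diffs).
|A - A| = 1 + 2·11 = 23 (matches direct enumeration: 23).

|A - A| = 23


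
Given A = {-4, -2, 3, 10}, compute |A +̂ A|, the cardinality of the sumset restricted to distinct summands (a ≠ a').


Restricted sumset: A +̂ A = {a + a' : a ∈ A, a' ∈ A, a ≠ a'}.
Equivalently, take A + A and drop any sum 2a that is achievable ONLY as a + a for a ∈ A (i.e. sums representable only with equal summands).
Enumerate pairs (a, a') with a < a' (symmetric, so each unordered pair gives one sum; this covers all a ≠ a'):
  -4 + -2 = -6
  -4 + 3 = -1
  -4 + 10 = 6
  -2 + 3 = 1
  -2 + 10 = 8
  3 + 10 = 13
Collected distinct sums: {-6, -1, 1, 6, 8, 13}
|A +̂ A| = 6
(Reference bound: |A +̂ A| ≥ 2|A| - 3 for |A| ≥ 2, with |A| = 4 giving ≥ 5.)

|A +̂ A| = 6


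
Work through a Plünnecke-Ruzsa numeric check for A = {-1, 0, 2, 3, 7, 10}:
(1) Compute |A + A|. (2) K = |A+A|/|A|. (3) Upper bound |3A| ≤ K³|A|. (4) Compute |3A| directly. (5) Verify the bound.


|A| = 6.
Step 1: Compute A + A by enumerating all 36 pairs.
A + A = {-2, -1, 0, 1, 2, 3, 4, 5, 6, 7, 9, 10, 12, 13, 14, 17, 20}, so |A + A| = 17.
Step 2: Doubling constant K = |A + A|/|A| = 17/6 = 17/6 ≈ 2.8333.
Step 3: Plünnecke-Ruzsa gives |3A| ≤ K³·|A| = (2.8333)³ · 6 ≈ 136.4722.
Step 4: Compute 3A = A + A + A directly by enumerating all triples (a,b,c) ∈ A³; |3A| = 29.
Step 5: Check 29 ≤ 136.4722? Yes ✓.

K = 17/6, Plünnecke-Ruzsa bound K³|A| ≈ 136.4722, |3A| = 29, inequality holds.


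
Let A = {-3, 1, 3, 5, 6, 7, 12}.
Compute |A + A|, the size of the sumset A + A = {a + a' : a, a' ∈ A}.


A + A = {a + a' : a, a' ∈ A}; |A| = 7.
General bounds: 2|A| - 1 ≤ |A + A| ≤ |A|(|A|+1)/2, i.e. 13 ≤ |A + A| ≤ 28.
Lower bound 2|A|-1 is attained iff A is an arithmetic progression.
Enumerate sums a + a' for a ≤ a' (symmetric, so this suffices):
a = -3: -3+-3=-6, -3+1=-2, -3+3=0, -3+5=2, -3+6=3, -3+7=4, -3+12=9
a = 1: 1+1=2, 1+3=4, 1+5=6, 1+6=7, 1+7=8, 1+12=13
a = 3: 3+3=6, 3+5=8, 3+6=9, 3+7=10, 3+12=15
a = 5: 5+5=10, 5+6=11, 5+7=12, 5+12=17
a = 6: 6+6=12, 6+7=13, 6+12=18
a = 7: 7+7=14, 7+12=19
a = 12: 12+12=24
Distinct sums: {-6, -2, 0, 2, 3, 4, 6, 7, 8, 9, 10, 11, 12, 13, 14, 15, 17, 18, 19, 24}
|A + A| = 20

|A + A| = 20


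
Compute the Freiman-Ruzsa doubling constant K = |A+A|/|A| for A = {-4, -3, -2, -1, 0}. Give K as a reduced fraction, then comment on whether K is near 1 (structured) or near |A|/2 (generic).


|A| = 5.
Compute A + A by enumerating all 25 pairs.
A + A = {-8, -7, -6, -5, -4, -3, -2, -1, 0}, so |A + A| = 9.
K = |A + A| / |A| = 9/5 (already in lowest terms) ≈ 1.8000.
Reference: AP of size 5 gives K = 9/5 ≈ 1.8000; a fully generic set of size 5 gives K ≈ 3.0000.

|A| = 5, |A + A| = 9, K = 9/5.


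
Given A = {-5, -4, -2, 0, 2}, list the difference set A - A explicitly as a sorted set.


A - A = {a - a' : a, a' ∈ A}.
Compute a - a' for each ordered pair (a, a'):
a = -5: -5--5=0, -5--4=-1, -5--2=-3, -5-0=-5, -5-2=-7
a = -4: -4--5=1, -4--4=0, -4--2=-2, -4-0=-4, -4-2=-6
a = -2: -2--5=3, -2--4=2, -2--2=0, -2-0=-2, -2-2=-4
a = 0: 0--5=5, 0--4=4, 0--2=2, 0-0=0, 0-2=-2
a = 2: 2--5=7, 2--4=6, 2--2=4, 2-0=2, 2-2=0
Collecting distinct values (and noting 0 appears from a-a):
A - A = {-7, -6, -5, -4, -3, -2, -1, 0, 1, 2, 3, 4, 5, 6, 7}
|A - A| = 15

A - A = {-7, -6, -5, -4, -3, -2, -1, 0, 1, 2, 3, 4, 5, 6, 7}


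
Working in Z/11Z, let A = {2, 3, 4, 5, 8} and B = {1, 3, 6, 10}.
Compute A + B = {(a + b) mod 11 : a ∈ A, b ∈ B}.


Work in Z/11Z: reduce every sum a + b modulo 11.
Enumerate all 20 pairs:
a = 2: 2+1=3, 2+3=5, 2+6=8, 2+10=1
a = 3: 3+1=4, 3+3=6, 3+6=9, 3+10=2
a = 4: 4+1=5, 4+3=7, 4+6=10, 4+10=3
a = 5: 5+1=6, 5+3=8, 5+6=0, 5+10=4
a = 8: 8+1=9, 8+3=0, 8+6=3, 8+10=7
Distinct residues collected: {0, 1, 2, 3, 4, 5, 6, 7, 8, 9, 10}
|A + B| = 11 (out of 11 total residues).

A + B = {0, 1, 2, 3, 4, 5, 6, 7, 8, 9, 10}


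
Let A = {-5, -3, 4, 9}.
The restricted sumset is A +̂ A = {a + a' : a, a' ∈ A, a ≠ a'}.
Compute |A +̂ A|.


Restricted sumset: A +̂ A = {a + a' : a ∈ A, a' ∈ A, a ≠ a'}.
Equivalently, take A + A and drop any sum 2a that is achievable ONLY as a + a for a ∈ A (i.e. sums representable only with equal summands).
Enumerate pairs (a, a') with a < a' (symmetric, so each unordered pair gives one sum; this covers all a ≠ a'):
  -5 + -3 = -8
  -5 + 4 = -1
  -5 + 9 = 4
  -3 + 4 = 1
  -3 + 9 = 6
  4 + 9 = 13
Collected distinct sums: {-8, -1, 1, 4, 6, 13}
|A +̂ A| = 6
(Reference bound: |A +̂ A| ≥ 2|A| - 3 for |A| ≥ 2, with |A| = 4 giving ≥ 5.)

|A +̂ A| = 6


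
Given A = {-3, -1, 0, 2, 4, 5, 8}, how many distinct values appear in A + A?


A + A = {a + a' : a, a' ∈ A}; |A| = 7.
General bounds: 2|A| - 1 ≤ |A + A| ≤ |A|(|A|+1)/2, i.e. 13 ≤ |A + A| ≤ 28.
Lower bound 2|A|-1 is attained iff A is an arithmetic progression.
Enumerate sums a + a' for a ≤ a' (symmetric, so this suffices):
a = -3: -3+-3=-6, -3+-1=-4, -3+0=-3, -3+2=-1, -3+4=1, -3+5=2, -3+8=5
a = -1: -1+-1=-2, -1+0=-1, -1+2=1, -1+4=3, -1+5=4, -1+8=7
a = 0: 0+0=0, 0+2=2, 0+4=4, 0+5=5, 0+8=8
a = 2: 2+2=4, 2+4=6, 2+5=7, 2+8=10
a = 4: 4+4=8, 4+5=9, 4+8=12
a = 5: 5+5=10, 5+8=13
a = 8: 8+8=16
Distinct sums: {-6, -4, -3, -2, -1, 0, 1, 2, 3, 4, 5, 6, 7, 8, 9, 10, 12, 13, 16}
|A + A| = 19

|A + A| = 19


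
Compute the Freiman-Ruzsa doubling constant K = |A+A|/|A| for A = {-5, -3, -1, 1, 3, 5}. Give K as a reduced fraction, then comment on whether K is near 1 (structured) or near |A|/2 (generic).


|A| = 6.
Compute A + A by enumerating all 36 pairs.
A + A = {-10, -8, -6, -4, -2, 0, 2, 4, 6, 8, 10}, so |A + A| = 11.
K = |A + A| / |A| = 11/6 (already in lowest terms) ≈ 1.8333.
Reference: AP of size 6 gives K = 11/6 ≈ 1.8333; a fully generic set of size 6 gives K ≈ 3.5000.

|A| = 6, |A + A| = 11, K = 11/6.


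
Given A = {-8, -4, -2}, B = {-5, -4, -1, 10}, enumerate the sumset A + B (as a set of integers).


A + B = {a + b : a ∈ A, b ∈ B}.
Enumerate all |A|·|B| = 3·4 = 12 pairs (a, b) and collect distinct sums.
a = -8: -8+-5=-13, -8+-4=-12, -8+-1=-9, -8+10=2
a = -4: -4+-5=-9, -4+-4=-8, -4+-1=-5, -4+10=6
a = -2: -2+-5=-7, -2+-4=-6, -2+-1=-3, -2+10=8
Collecting distinct sums: A + B = {-13, -12, -9, -8, -7, -6, -5, -3, 2, 6, 8}
|A + B| = 11

A + B = {-13, -12, -9, -8, -7, -6, -5, -3, 2, 6, 8}


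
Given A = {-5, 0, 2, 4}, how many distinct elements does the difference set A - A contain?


A - A = {a - a' : a, a' ∈ A}; |A| = 4.
Bounds: 2|A|-1 ≤ |A - A| ≤ |A|² - |A| + 1, i.e. 7 ≤ |A - A| ≤ 13.
Note: 0 ∈ A - A always (from a - a). The set is symmetric: if d ∈ A - A then -d ∈ A - A.
Enumerate nonzero differences d = a - a' with a > a' (then include -d):
Positive differences: {2, 4, 5, 7, 9}
Full difference set: {0} ∪ (positive diffs) ∪ (negative diffs).
|A - A| = 1 + 2·5 = 11 (matches direct enumeration: 11).

|A - A| = 11


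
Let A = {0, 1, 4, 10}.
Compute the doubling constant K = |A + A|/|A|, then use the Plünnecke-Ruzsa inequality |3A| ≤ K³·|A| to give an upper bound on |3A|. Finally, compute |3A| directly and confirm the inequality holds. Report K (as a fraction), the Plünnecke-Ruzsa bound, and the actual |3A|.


|A| = 4.
Step 1: Compute A + A by enumerating all 16 pairs.
A + A = {0, 1, 2, 4, 5, 8, 10, 11, 14, 20}, so |A + A| = 10.
Step 2: Doubling constant K = |A + A|/|A| = 10/4 = 10/4 ≈ 2.5000.
Step 3: Plünnecke-Ruzsa gives |3A| ≤ K³·|A| = (2.5000)³ · 4 ≈ 62.5000.
Step 4: Compute 3A = A + A + A directly by enumerating all triples (a,b,c) ∈ A³; |3A| = 19.
Step 5: Check 19 ≤ 62.5000? Yes ✓.

K = 10/4, Plünnecke-Ruzsa bound K³|A| ≈ 62.5000, |3A| = 19, inequality holds.


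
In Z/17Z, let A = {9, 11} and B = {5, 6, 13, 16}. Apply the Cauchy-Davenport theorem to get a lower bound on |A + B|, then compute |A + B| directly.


Cauchy-Davenport: |A + B| ≥ min(p, |A| + |B| - 1) for A, B nonempty in Z/pZ.
|A| = 2, |B| = 4, p = 17.
CD lower bound = min(17, 2 + 4 - 1) = min(17, 5) = 5.
Compute A + B mod 17 directly:
a = 9: 9+5=14, 9+6=15, 9+13=5, 9+16=8
a = 11: 11+5=16, 11+6=0, 11+13=7, 11+16=10
A + B = {0, 5, 7, 8, 10, 14, 15, 16}, so |A + B| = 8.
Verify: 8 ≥ 5? Yes ✓.

CD lower bound = 5, actual |A + B| = 8.


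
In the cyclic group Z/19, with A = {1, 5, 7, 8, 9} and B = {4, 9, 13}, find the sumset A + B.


Work in Z/19Z: reduce every sum a + b modulo 19.
Enumerate all 15 pairs:
a = 1: 1+4=5, 1+9=10, 1+13=14
a = 5: 5+4=9, 5+9=14, 5+13=18
a = 7: 7+4=11, 7+9=16, 7+13=1
a = 8: 8+4=12, 8+9=17, 8+13=2
a = 9: 9+4=13, 9+9=18, 9+13=3
Distinct residues collected: {1, 2, 3, 5, 9, 10, 11, 12, 13, 14, 16, 17, 18}
|A + B| = 13 (out of 19 total residues).

A + B = {1, 2, 3, 5, 9, 10, 11, 12, 13, 14, 16, 17, 18}


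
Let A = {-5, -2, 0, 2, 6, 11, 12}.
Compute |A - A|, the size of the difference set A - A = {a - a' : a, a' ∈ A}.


A - A = {a - a' : a, a' ∈ A}; |A| = 7.
Bounds: 2|A|-1 ≤ |A - A| ≤ |A|² - |A| + 1, i.e. 13 ≤ |A - A| ≤ 43.
Note: 0 ∈ A - A always (from a - a). The set is symmetric: if d ∈ A - A then -d ∈ A - A.
Enumerate nonzero differences d = a - a' with a > a' (then include -d):
Positive differences: {1, 2, 3, 4, 5, 6, 7, 8, 9, 10, 11, 12, 13, 14, 16, 17}
Full difference set: {0} ∪ (positive diffs) ∪ (negative diffs).
|A - A| = 1 + 2·16 = 33 (matches direct enumeration: 33).

|A - A| = 33


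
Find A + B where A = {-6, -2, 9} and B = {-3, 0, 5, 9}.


A + B = {a + b : a ∈ A, b ∈ B}.
Enumerate all |A|·|B| = 3·4 = 12 pairs (a, b) and collect distinct sums.
a = -6: -6+-3=-9, -6+0=-6, -6+5=-1, -6+9=3
a = -2: -2+-3=-5, -2+0=-2, -2+5=3, -2+9=7
a = 9: 9+-3=6, 9+0=9, 9+5=14, 9+9=18
Collecting distinct sums: A + B = {-9, -6, -5, -2, -1, 3, 6, 7, 9, 14, 18}
|A + B| = 11

A + B = {-9, -6, -5, -2, -1, 3, 6, 7, 9, 14, 18}


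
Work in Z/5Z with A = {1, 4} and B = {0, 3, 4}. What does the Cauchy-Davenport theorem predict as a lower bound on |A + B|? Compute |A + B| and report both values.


Cauchy-Davenport: |A + B| ≥ min(p, |A| + |B| - 1) for A, B nonempty in Z/pZ.
|A| = 2, |B| = 3, p = 5.
CD lower bound = min(5, 2 + 3 - 1) = min(5, 4) = 4.
Compute A + B mod 5 directly:
a = 1: 1+0=1, 1+3=4, 1+4=0
a = 4: 4+0=4, 4+3=2, 4+4=3
A + B = {0, 1, 2, 3, 4}, so |A + B| = 5.
Verify: 5 ≥ 4? Yes ✓.

CD lower bound = 4, actual |A + B| = 5.


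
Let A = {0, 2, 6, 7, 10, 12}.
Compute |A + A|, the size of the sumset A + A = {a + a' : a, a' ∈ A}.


A + A = {a + a' : a, a' ∈ A}; |A| = 6.
General bounds: 2|A| - 1 ≤ |A + A| ≤ |A|(|A|+1)/2, i.e. 11 ≤ |A + A| ≤ 21.
Lower bound 2|A|-1 is attained iff A is an arithmetic progression.
Enumerate sums a + a' for a ≤ a' (symmetric, so this suffices):
a = 0: 0+0=0, 0+2=2, 0+6=6, 0+7=7, 0+10=10, 0+12=12
a = 2: 2+2=4, 2+6=8, 2+7=9, 2+10=12, 2+12=14
a = 6: 6+6=12, 6+7=13, 6+10=16, 6+12=18
a = 7: 7+7=14, 7+10=17, 7+12=19
a = 10: 10+10=20, 10+12=22
a = 12: 12+12=24
Distinct sums: {0, 2, 4, 6, 7, 8, 9, 10, 12, 13, 14, 16, 17, 18, 19, 20, 22, 24}
|A + A| = 18

|A + A| = 18


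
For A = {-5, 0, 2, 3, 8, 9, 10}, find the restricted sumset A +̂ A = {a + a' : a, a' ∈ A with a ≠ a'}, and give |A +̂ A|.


Restricted sumset: A +̂ A = {a + a' : a ∈ A, a' ∈ A, a ≠ a'}.
Equivalently, take A + A and drop any sum 2a that is achievable ONLY as a + a for a ∈ A (i.e. sums representable only with equal summands).
Enumerate pairs (a, a') with a < a' (symmetric, so each unordered pair gives one sum; this covers all a ≠ a'):
  -5 + 0 = -5
  -5 + 2 = -3
  -5 + 3 = -2
  -5 + 8 = 3
  -5 + 9 = 4
  -5 + 10 = 5
  0 + 2 = 2
  0 + 3 = 3
  0 + 8 = 8
  0 + 9 = 9
  0 + 10 = 10
  2 + 3 = 5
  2 + 8 = 10
  2 + 9 = 11
  2 + 10 = 12
  3 + 8 = 11
  3 + 9 = 12
  3 + 10 = 13
  8 + 9 = 17
  8 + 10 = 18
  9 + 10 = 19
Collected distinct sums: {-5, -3, -2, 2, 3, 4, 5, 8, 9, 10, 11, 12, 13, 17, 18, 19}
|A +̂ A| = 16
(Reference bound: |A +̂ A| ≥ 2|A| - 3 for |A| ≥ 2, with |A| = 7 giving ≥ 11.)

|A +̂ A| = 16


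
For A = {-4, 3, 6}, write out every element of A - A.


A - A = {a - a' : a, a' ∈ A}.
Compute a - a' for each ordered pair (a, a'):
a = -4: -4--4=0, -4-3=-7, -4-6=-10
a = 3: 3--4=7, 3-3=0, 3-6=-3
a = 6: 6--4=10, 6-3=3, 6-6=0
Collecting distinct values (and noting 0 appears from a-a):
A - A = {-10, -7, -3, 0, 3, 7, 10}
|A - A| = 7

A - A = {-10, -7, -3, 0, 3, 7, 10}


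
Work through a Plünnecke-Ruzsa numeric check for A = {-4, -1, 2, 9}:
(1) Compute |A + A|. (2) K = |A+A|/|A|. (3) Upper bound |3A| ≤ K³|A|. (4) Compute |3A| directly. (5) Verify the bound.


|A| = 4.
Step 1: Compute A + A by enumerating all 16 pairs.
A + A = {-8, -5, -2, 1, 4, 5, 8, 11, 18}, so |A + A| = 9.
Step 2: Doubling constant K = |A + A|/|A| = 9/4 = 9/4 ≈ 2.2500.
Step 3: Plünnecke-Ruzsa gives |3A| ≤ K³·|A| = (2.2500)³ · 4 ≈ 45.5625.
Step 4: Compute 3A = A + A + A directly by enumerating all triples (a,b,c) ∈ A³; |3A| = 16.
Step 5: Check 16 ≤ 45.5625? Yes ✓.

K = 9/4, Plünnecke-Ruzsa bound K³|A| ≈ 45.5625, |3A| = 16, inequality holds.


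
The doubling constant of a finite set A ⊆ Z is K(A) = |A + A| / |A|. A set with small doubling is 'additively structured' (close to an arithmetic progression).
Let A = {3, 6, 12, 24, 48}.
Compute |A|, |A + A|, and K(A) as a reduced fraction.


|A| = 5.
Compute A + A by enumerating all 25 pairs.
A + A = {6, 9, 12, 15, 18, 24, 27, 30, 36, 48, 51, 54, 60, 72, 96}, so |A + A| = 15.
K = |A + A| / |A| = 15/5 = 3/1 ≈ 3.0000.
Reference: AP of size 5 gives K = 9/5 ≈ 1.8000; a fully generic set of size 5 gives K ≈ 3.0000.

|A| = 5, |A + A| = 15, K = 15/5 = 3/1.


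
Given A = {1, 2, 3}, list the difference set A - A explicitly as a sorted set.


A - A = {a - a' : a, a' ∈ A}.
Compute a - a' for each ordered pair (a, a'):
a = 1: 1-1=0, 1-2=-1, 1-3=-2
a = 2: 2-1=1, 2-2=0, 2-3=-1
a = 3: 3-1=2, 3-2=1, 3-3=0
Collecting distinct values (and noting 0 appears from a-a):
A - A = {-2, -1, 0, 1, 2}
|A - A| = 5

A - A = {-2, -1, 0, 1, 2}


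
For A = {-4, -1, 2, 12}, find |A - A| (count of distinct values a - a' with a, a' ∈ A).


A - A = {a - a' : a, a' ∈ A}; |A| = 4.
Bounds: 2|A|-1 ≤ |A - A| ≤ |A|² - |A| + 1, i.e. 7 ≤ |A - A| ≤ 13.
Note: 0 ∈ A - A always (from a - a). The set is symmetric: if d ∈ A - A then -d ∈ A - A.
Enumerate nonzero differences d = a - a' with a > a' (then include -d):
Positive differences: {3, 6, 10, 13, 16}
Full difference set: {0} ∪ (positive diffs) ∪ (negative diffs).
|A - A| = 1 + 2·5 = 11 (matches direct enumeration: 11).

|A - A| = 11


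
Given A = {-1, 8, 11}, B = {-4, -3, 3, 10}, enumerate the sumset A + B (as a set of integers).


A + B = {a + b : a ∈ A, b ∈ B}.
Enumerate all |A|·|B| = 3·4 = 12 pairs (a, b) and collect distinct sums.
a = -1: -1+-4=-5, -1+-3=-4, -1+3=2, -1+10=9
a = 8: 8+-4=4, 8+-3=5, 8+3=11, 8+10=18
a = 11: 11+-4=7, 11+-3=8, 11+3=14, 11+10=21
Collecting distinct sums: A + B = {-5, -4, 2, 4, 5, 7, 8, 9, 11, 14, 18, 21}
|A + B| = 12

A + B = {-5, -4, 2, 4, 5, 7, 8, 9, 11, 14, 18, 21}


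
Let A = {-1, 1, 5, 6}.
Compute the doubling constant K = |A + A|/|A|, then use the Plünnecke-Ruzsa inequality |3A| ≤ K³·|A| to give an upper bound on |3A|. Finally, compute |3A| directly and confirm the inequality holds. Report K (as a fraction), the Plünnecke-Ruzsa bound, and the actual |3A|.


|A| = 4.
Step 1: Compute A + A by enumerating all 16 pairs.
A + A = {-2, 0, 2, 4, 5, 6, 7, 10, 11, 12}, so |A + A| = 10.
Step 2: Doubling constant K = |A + A|/|A| = 10/4 = 10/4 ≈ 2.5000.
Step 3: Plünnecke-Ruzsa gives |3A| ≤ K³·|A| = (2.5000)³ · 4 ≈ 62.5000.
Step 4: Compute 3A = A + A + A directly by enumerating all triples (a,b,c) ∈ A³; |3A| = 18.
Step 5: Check 18 ≤ 62.5000? Yes ✓.

K = 10/4, Plünnecke-Ruzsa bound K³|A| ≈ 62.5000, |3A| = 18, inequality holds.


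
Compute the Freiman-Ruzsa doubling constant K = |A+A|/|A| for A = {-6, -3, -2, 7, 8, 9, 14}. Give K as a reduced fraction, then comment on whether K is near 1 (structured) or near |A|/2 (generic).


|A| = 7.
Compute A + A by enumerating all 49 pairs.
A + A = {-12, -9, -8, -6, -5, -4, 1, 2, 3, 4, 5, 6, 7, 8, 11, 12, 14, 15, 16, 17, 18, 21, 22, 23, 28}, so |A + A| = 25.
K = |A + A| / |A| = 25/7 (already in lowest terms) ≈ 3.5714.
Reference: AP of size 7 gives K = 13/7 ≈ 1.8571; a fully generic set of size 7 gives K ≈ 4.0000.

|A| = 7, |A + A| = 25, K = 25/7.


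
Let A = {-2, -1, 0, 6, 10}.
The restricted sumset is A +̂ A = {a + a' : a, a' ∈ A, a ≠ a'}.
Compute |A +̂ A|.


Restricted sumset: A +̂ A = {a + a' : a ∈ A, a' ∈ A, a ≠ a'}.
Equivalently, take A + A and drop any sum 2a that is achievable ONLY as a + a for a ∈ A (i.e. sums representable only with equal summands).
Enumerate pairs (a, a') with a < a' (symmetric, so each unordered pair gives one sum; this covers all a ≠ a'):
  -2 + -1 = -3
  -2 + 0 = -2
  -2 + 6 = 4
  -2 + 10 = 8
  -1 + 0 = -1
  -1 + 6 = 5
  -1 + 10 = 9
  0 + 6 = 6
  0 + 10 = 10
  6 + 10 = 16
Collected distinct sums: {-3, -2, -1, 4, 5, 6, 8, 9, 10, 16}
|A +̂ A| = 10
(Reference bound: |A +̂ A| ≥ 2|A| - 3 for |A| ≥ 2, with |A| = 5 giving ≥ 7.)

|A +̂ A| = 10


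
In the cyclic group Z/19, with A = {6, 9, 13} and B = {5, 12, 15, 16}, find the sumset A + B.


Work in Z/19Z: reduce every sum a + b modulo 19.
Enumerate all 12 pairs:
a = 6: 6+5=11, 6+12=18, 6+15=2, 6+16=3
a = 9: 9+5=14, 9+12=2, 9+15=5, 9+16=6
a = 13: 13+5=18, 13+12=6, 13+15=9, 13+16=10
Distinct residues collected: {2, 3, 5, 6, 9, 10, 11, 14, 18}
|A + B| = 9 (out of 19 total residues).

A + B = {2, 3, 5, 6, 9, 10, 11, 14, 18}


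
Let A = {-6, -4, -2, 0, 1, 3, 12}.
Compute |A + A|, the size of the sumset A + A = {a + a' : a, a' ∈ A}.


A + A = {a + a' : a, a' ∈ A}; |A| = 7.
General bounds: 2|A| - 1 ≤ |A + A| ≤ |A|(|A|+1)/2, i.e. 13 ≤ |A + A| ≤ 28.
Lower bound 2|A|-1 is attained iff A is an arithmetic progression.
Enumerate sums a + a' for a ≤ a' (symmetric, so this suffices):
a = -6: -6+-6=-12, -6+-4=-10, -6+-2=-8, -6+0=-6, -6+1=-5, -6+3=-3, -6+12=6
a = -4: -4+-4=-8, -4+-2=-6, -4+0=-4, -4+1=-3, -4+3=-1, -4+12=8
a = -2: -2+-2=-4, -2+0=-2, -2+1=-1, -2+3=1, -2+12=10
a = 0: 0+0=0, 0+1=1, 0+3=3, 0+12=12
a = 1: 1+1=2, 1+3=4, 1+12=13
a = 3: 3+3=6, 3+12=15
a = 12: 12+12=24
Distinct sums: {-12, -10, -8, -6, -5, -4, -3, -2, -1, 0, 1, 2, 3, 4, 6, 8, 10, 12, 13, 15, 24}
|A + A| = 21

|A + A| = 21


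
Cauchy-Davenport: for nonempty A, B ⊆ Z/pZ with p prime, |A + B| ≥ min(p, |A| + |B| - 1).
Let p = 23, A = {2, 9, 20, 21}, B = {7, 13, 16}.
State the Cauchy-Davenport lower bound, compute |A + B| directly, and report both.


Cauchy-Davenport: |A + B| ≥ min(p, |A| + |B| - 1) for A, B nonempty in Z/pZ.
|A| = 4, |B| = 3, p = 23.
CD lower bound = min(23, 4 + 3 - 1) = min(23, 6) = 6.
Compute A + B mod 23 directly:
a = 2: 2+7=9, 2+13=15, 2+16=18
a = 9: 9+7=16, 9+13=22, 9+16=2
a = 20: 20+7=4, 20+13=10, 20+16=13
a = 21: 21+7=5, 21+13=11, 21+16=14
A + B = {2, 4, 5, 9, 10, 11, 13, 14, 15, 16, 18, 22}, so |A + B| = 12.
Verify: 12 ≥ 6? Yes ✓.

CD lower bound = 6, actual |A + B| = 12.


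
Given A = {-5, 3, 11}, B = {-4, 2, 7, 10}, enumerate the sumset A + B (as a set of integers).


A + B = {a + b : a ∈ A, b ∈ B}.
Enumerate all |A|·|B| = 3·4 = 12 pairs (a, b) and collect distinct sums.
a = -5: -5+-4=-9, -5+2=-3, -5+7=2, -5+10=5
a = 3: 3+-4=-1, 3+2=5, 3+7=10, 3+10=13
a = 11: 11+-4=7, 11+2=13, 11+7=18, 11+10=21
Collecting distinct sums: A + B = {-9, -3, -1, 2, 5, 7, 10, 13, 18, 21}
|A + B| = 10

A + B = {-9, -3, -1, 2, 5, 7, 10, 13, 18, 21}


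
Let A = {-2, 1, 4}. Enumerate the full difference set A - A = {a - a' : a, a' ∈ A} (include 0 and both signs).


A - A = {a - a' : a, a' ∈ A}.
Compute a - a' for each ordered pair (a, a'):
a = -2: -2--2=0, -2-1=-3, -2-4=-6
a = 1: 1--2=3, 1-1=0, 1-4=-3
a = 4: 4--2=6, 4-1=3, 4-4=0
Collecting distinct values (and noting 0 appears from a-a):
A - A = {-6, -3, 0, 3, 6}
|A - A| = 5

A - A = {-6, -3, 0, 3, 6}


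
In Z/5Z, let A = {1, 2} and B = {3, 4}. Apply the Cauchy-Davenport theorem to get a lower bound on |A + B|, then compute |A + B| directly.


Cauchy-Davenport: |A + B| ≥ min(p, |A| + |B| - 1) for A, B nonempty in Z/pZ.
|A| = 2, |B| = 2, p = 5.
CD lower bound = min(5, 2 + 2 - 1) = min(5, 3) = 3.
Compute A + B mod 5 directly:
a = 1: 1+3=4, 1+4=0
a = 2: 2+3=0, 2+4=1
A + B = {0, 1, 4}, so |A + B| = 3.
Verify: 3 ≥ 3? Yes ✓.

CD lower bound = 3, actual |A + B| = 3.


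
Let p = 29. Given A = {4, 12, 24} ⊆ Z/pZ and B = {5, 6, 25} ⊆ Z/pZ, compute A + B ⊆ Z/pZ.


Work in Z/29Z: reduce every sum a + b modulo 29.
Enumerate all 9 pairs:
a = 4: 4+5=9, 4+6=10, 4+25=0
a = 12: 12+5=17, 12+6=18, 12+25=8
a = 24: 24+5=0, 24+6=1, 24+25=20
Distinct residues collected: {0, 1, 8, 9, 10, 17, 18, 20}
|A + B| = 8 (out of 29 total residues).

A + B = {0, 1, 8, 9, 10, 17, 18, 20}


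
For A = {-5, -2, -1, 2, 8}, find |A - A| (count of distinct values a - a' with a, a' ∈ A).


A - A = {a - a' : a, a' ∈ A}; |A| = 5.
Bounds: 2|A|-1 ≤ |A - A| ≤ |A|² - |A| + 1, i.e. 9 ≤ |A - A| ≤ 21.
Note: 0 ∈ A - A always (from a - a). The set is symmetric: if d ∈ A - A then -d ∈ A - A.
Enumerate nonzero differences d = a - a' with a > a' (then include -d):
Positive differences: {1, 3, 4, 6, 7, 9, 10, 13}
Full difference set: {0} ∪ (positive diffs) ∪ (negative diffs).
|A - A| = 1 + 2·8 = 17 (matches direct enumeration: 17).

|A - A| = 17


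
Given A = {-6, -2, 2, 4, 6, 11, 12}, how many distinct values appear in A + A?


A + A = {a + a' : a, a' ∈ A}; |A| = 7.
General bounds: 2|A| - 1 ≤ |A + A| ≤ |A|(|A|+1)/2, i.e. 13 ≤ |A + A| ≤ 28.
Lower bound 2|A|-1 is attained iff A is an arithmetic progression.
Enumerate sums a + a' for a ≤ a' (symmetric, so this suffices):
a = -6: -6+-6=-12, -6+-2=-8, -6+2=-4, -6+4=-2, -6+6=0, -6+11=5, -6+12=6
a = -2: -2+-2=-4, -2+2=0, -2+4=2, -2+6=4, -2+11=9, -2+12=10
a = 2: 2+2=4, 2+4=6, 2+6=8, 2+11=13, 2+12=14
a = 4: 4+4=8, 4+6=10, 4+11=15, 4+12=16
a = 6: 6+6=12, 6+11=17, 6+12=18
a = 11: 11+11=22, 11+12=23
a = 12: 12+12=24
Distinct sums: {-12, -8, -4, -2, 0, 2, 4, 5, 6, 8, 9, 10, 12, 13, 14, 15, 16, 17, 18, 22, 23, 24}
|A + A| = 22

|A + A| = 22


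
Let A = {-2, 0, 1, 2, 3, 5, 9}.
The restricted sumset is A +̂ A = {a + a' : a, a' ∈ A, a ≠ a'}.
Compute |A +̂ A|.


Restricted sumset: A +̂ A = {a + a' : a ∈ A, a' ∈ A, a ≠ a'}.
Equivalently, take A + A and drop any sum 2a that is achievable ONLY as a + a for a ∈ A (i.e. sums representable only with equal summands).
Enumerate pairs (a, a') with a < a' (symmetric, so each unordered pair gives one sum; this covers all a ≠ a'):
  -2 + 0 = -2
  -2 + 1 = -1
  -2 + 2 = 0
  -2 + 3 = 1
  -2 + 5 = 3
  -2 + 9 = 7
  0 + 1 = 1
  0 + 2 = 2
  0 + 3 = 3
  0 + 5 = 5
  0 + 9 = 9
  1 + 2 = 3
  1 + 3 = 4
  1 + 5 = 6
  1 + 9 = 10
  2 + 3 = 5
  2 + 5 = 7
  2 + 9 = 11
  3 + 5 = 8
  3 + 9 = 12
  5 + 9 = 14
Collected distinct sums: {-2, -1, 0, 1, 2, 3, 4, 5, 6, 7, 8, 9, 10, 11, 12, 14}
|A +̂ A| = 16
(Reference bound: |A +̂ A| ≥ 2|A| - 3 for |A| ≥ 2, with |A| = 7 giving ≥ 11.)

|A +̂ A| = 16


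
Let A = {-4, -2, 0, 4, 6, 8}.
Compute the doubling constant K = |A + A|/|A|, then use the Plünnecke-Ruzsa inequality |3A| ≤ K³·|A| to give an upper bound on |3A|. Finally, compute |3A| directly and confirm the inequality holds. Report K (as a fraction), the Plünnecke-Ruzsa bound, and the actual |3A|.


|A| = 6.
Step 1: Compute A + A by enumerating all 36 pairs.
A + A = {-8, -6, -4, -2, 0, 2, 4, 6, 8, 10, 12, 14, 16}, so |A + A| = 13.
Step 2: Doubling constant K = |A + A|/|A| = 13/6 = 13/6 ≈ 2.1667.
Step 3: Plünnecke-Ruzsa gives |3A| ≤ K³·|A| = (2.1667)³ · 6 ≈ 61.0278.
Step 4: Compute 3A = A + A + A directly by enumerating all triples (a,b,c) ∈ A³; |3A| = 19.
Step 5: Check 19 ≤ 61.0278? Yes ✓.

K = 13/6, Plünnecke-Ruzsa bound K³|A| ≈ 61.0278, |3A| = 19, inequality holds.


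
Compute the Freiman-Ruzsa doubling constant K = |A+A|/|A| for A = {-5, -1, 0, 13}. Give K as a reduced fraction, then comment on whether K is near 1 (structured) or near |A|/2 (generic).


|A| = 4.
Compute A + A by enumerating all 16 pairs.
A + A = {-10, -6, -5, -2, -1, 0, 8, 12, 13, 26}, so |A + A| = 10.
K = |A + A| / |A| = 10/4 = 5/2 ≈ 2.5000.
Reference: AP of size 4 gives K = 7/4 ≈ 1.7500; a fully generic set of size 4 gives K ≈ 2.5000.

|A| = 4, |A + A| = 10, K = 10/4 = 5/2.


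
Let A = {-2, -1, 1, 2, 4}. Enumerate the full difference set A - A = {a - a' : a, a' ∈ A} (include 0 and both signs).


A - A = {a - a' : a, a' ∈ A}.
Compute a - a' for each ordered pair (a, a'):
a = -2: -2--2=0, -2--1=-1, -2-1=-3, -2-2=-4, -2-4=-6
a = -1: -1--2=1, -1--1=0, -1-1=-2, -1-2=-3, -1-4=-5
a = 1: 1--2=3, 1--1=2, 1-1=0, 1-2=-1, 1-4=-3
a = 2: 2--2=4, 2--1=3, 2-1=1, 2-2=0, 2-4=-2
a = 4: 4--2=6, 4--1=5, 4-1=3, 4-2=2, 4-4=0
Collecting distinct values (and noting 0 appears from a-a):
A - A = {-6, -5, -4, -3, -2, -1, 0, 1, 2, 3, 4, 5, 6}
|A - A| = 13

A - A = {-6, -5, -4, -3, -2, -1, 0, 1, 2, 3, 4, 5, 6}


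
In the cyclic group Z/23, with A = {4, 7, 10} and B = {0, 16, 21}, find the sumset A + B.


Work in Z/23Z: reduce every sum a + b modulo 23.
Enumerate all 9 pairs:
a = 4: 4+0=4, 4+16=20, 4+21=2
a = 7: 7+0=7, 7+16=0, 7+21=5
a = 10: 10+0=10, 10+16=3, 10+21=8
Distinct residues collected: {0, 2, 3, 4, 5, 7, 8, 10, 20}
|A + B| = 9 (out of 23 total residues).

A + B = {0, 2, 3, 4, 5, 7, 8, 10, 20}


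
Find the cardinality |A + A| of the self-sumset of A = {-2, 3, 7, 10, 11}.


A + A = {a + a' : a, a' ∈ A}; |A| = 5.
General bounds: 2|A| - 1 ≤ |A + A| ≤ |A|(|A|+1)/2, i.e. 9 ≤ |A + A| ≤ 15.
Lower bound 2|A|-1 is attained iff A is an arithmetic progression.
Enumerate sums a + a' for a ≤ a' (symmetric, so this suffices):
a = -2: -2+-2=-4, -2+3=1, -2+7=5, -2+10=8, -2+11=9
a = 3: 3+3=6, 3+7=10, 3+10=13, 3+11=14
a = 7: 7+7=14, 7+10=17, 7+11=18
a = 10: 10+10=20, 10+11=21
a = 11: 11+11=22
Distinct sums: {-4, 1, 5, 6, 8, 9, 10, 13, 14, 17, 18, 20, 21, 22}
|A + A| = 14

|A + A| = 14


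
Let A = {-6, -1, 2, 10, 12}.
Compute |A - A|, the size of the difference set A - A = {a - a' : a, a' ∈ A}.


A - A = {a - a' : a, a' ∈ A}; |A| = 5.
Bounds: 2|A|-1 ≤ |A - A| ≤ |A|² - |A| + 1, i.e. 9 ≤ |A - A| ≤ 21.
Note: 0 ∈ A - A always (from a - a). The set is symmetric: if d ∈ A - A then -d ∈ A - A.
Enumerate nonzero differences d = a - a' with a > a' (then include -d):
Positive differences: {2, 3, 5, 8, 10, 11, 13, 16, 18}
Full difference set: {0} ∪ (positive diffs) ∪ (negative diffs).
|A - A| = 1 + 2·9 = 19 (matches direct enumeration: 19).

|A - A| = 19


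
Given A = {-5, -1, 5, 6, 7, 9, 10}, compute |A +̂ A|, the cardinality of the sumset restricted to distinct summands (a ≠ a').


Restricted sumset: A +̂ A = {a + a' : a ∈ A, a' ∈ A, a ≠ a'}.
Equivalently, take A + A and drop any sum 2a that is achievable ONLY as a + a for a ∈ A (i.e. sums representable only with equal summands).
Enumerate pairs (a, a') with a < a' (symmetric, so each unordered pair gives one sum; this covers all a ≠ a'):
  -5 + -1 = -6
  -5 + 5 = 0
  -5 + 6 = 1
  -5 + 7 = 2
  -5 + 9 = 4
  -5 + 10 = 5
  -1 + 5 = 4
  -1 + 6 = 5
  -1 + 7 = 6
  -1 + 9 = 8
  -1 + 10 = 9
  5 + 6 = 11
  5 + 7 = 12
  5 + 9 = 14
  5 + 10 = 15
  6 + 7 = 13
  6 + 9 = 15
  6 + 10 = 16
  7 + 9 = 16
  7 + 10 = 17
  9 + 10 = 19
Collected distinct sums: {-6, 0, 1, 2, 4, 5, 6, 8, 9, 11, 12, 13, 14, 15, 16, 17, 19}
|A +̂ A| = 17
(Reference bound: |A +̂ A| ≥ 2|A| - 3 for |A| ≥ 2, with |A| = 7 giving ≥ 11.)

|A +̂ A| = 17


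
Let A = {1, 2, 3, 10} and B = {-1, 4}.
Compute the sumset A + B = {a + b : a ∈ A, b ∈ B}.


A + B = {a + b : a ∈ A, b ∈ B}.
Enumerate all |A|·|B| = 4·2 = 8 pairs (a, b) and collect distinct sums.
a = 1: 1+-1=0, 1+4=5
a = 2: 2+-1=1, 2+4=6
a = 3: 3+-1=2, 3+4=7
a = 10: 10+-1=9, 10+4=14
Collecting distinct sums: A + B = {0, 1, 2, 5, 6, 7, 9, 14}
|A + B| = 8

A + B = {0, 1, 2, 5, 6, 7, 9, 14}


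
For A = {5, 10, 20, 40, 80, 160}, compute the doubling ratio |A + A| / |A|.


|A| = 6.
Compute A + A by enumerating all 36 pairs.
A + A = {10, 15, 20, 25, 30, 40, 45, 50, 60, 80, 85, 90, 100, 120, 160, 165, 170, 180, 200, 240, 320}, so |A + A| = 21.
K = |A + A| / |A| = 21/6 = 7/2 ≈ 3.5000.
Reference: AP of size 6 gives K = 11/6 ≈ 1.8333; a fully generic set of size 6 gives K ≈ 3.5000.

|A| = 6, |A + A| = 21, K = 21/6 = 7/2.


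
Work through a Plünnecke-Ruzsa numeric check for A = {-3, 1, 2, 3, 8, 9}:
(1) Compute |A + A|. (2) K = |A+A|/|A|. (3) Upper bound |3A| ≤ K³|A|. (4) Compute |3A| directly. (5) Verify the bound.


|A| = 6.
Step 1: Compute A + A by enumerating all 36 pairs.
A + A = {-6, -2, -1, 0, 2, 3, 4, 5, 6, 9, 10, 11, 12, 16, 17, 18}, so |A + A| = 16.
Step 2: Doubling constant K = |A + A|/|A| = 16/6 = 16/6 ≈ 2.6667.
Step 3: Plünnecke-Ruzsa gives |3A| ≤ K³·|A| = (2.6667)³ · 6 ≈ 113.7778.
Step 4: Compute 3A = A + A + A directly by enumerating all triples (a,b,c) ∈ A³; |3A| = 30.
Step 5: Check 30 ≤ 113.7778? Yes ✓.

K = 16/6, Plünnecke-Ruzsa bound K³|A| ≈ 113.7778, |3A| = 30, inequality holds.


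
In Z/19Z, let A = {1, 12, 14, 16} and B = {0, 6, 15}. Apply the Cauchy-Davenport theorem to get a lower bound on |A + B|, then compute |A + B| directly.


Cauchy-Davenport: |A + B| ≥ min(p, |A| + |B| - 1) for A, B nonempty in Z/pZ.
|A| = 4, |B| = 3, p = 19.
CD lower bound = min(19, 4 + 3 - 1) = min(19, 6) = 6.
Compute A + B mod 19 directly:
a = 1: 1+0=1, 1+6=7, 1+15=16
a = 12: 12+0=12, 12+6=18, 12+15=8
a = 14: 14+0=14, 14+6=1, 14+15=10
a = 16: 16+0=16, 16+6=3, 16+15=12
A + B = {1, 3, 7, 8, 10, 12, 14, 16, 18}, so |A + B| = 9.
Verify: 9 ≥ 6? Yes ✓.

CD lower bound = 6, actual |A + B| = 9.


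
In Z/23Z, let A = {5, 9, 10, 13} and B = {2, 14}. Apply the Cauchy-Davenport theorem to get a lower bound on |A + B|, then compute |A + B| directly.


Cauchy-Davenport: |A + B| ≥ min(p, |A| + |B| - 1) for A, B nonempty in Z/pZ.
|A| = 4, |B| = 2, p = 23.
CD lower bound = min(23, 4 + 2 - 1) = min(23, 5) = 5.
Compute A + B mod 23 directly:
a = 5: 5+2=7, 5+14=19
a = 9: 9+2=11, 9+14=0
a = 10: 10+2=12, 10+14=1
a = 13: 13+2=15, 13+14=4
A + B = {0, 1, 4, 7, 11, 12, 15, 19}, so |A + B| = 8.
Verify: 8 ≥ 5? Yes ✓.

CD lower bound = 5, actual |A + B| = 8.


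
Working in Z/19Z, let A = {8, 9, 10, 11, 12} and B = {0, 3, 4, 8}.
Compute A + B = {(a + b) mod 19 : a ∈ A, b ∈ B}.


Work in Z/19Z: reduce every sum a + b modulo 19.
Enumerate all 20 pairs:
a = 8: 8+0=8, 8+3=11, 8+4=12, 8+8=16
a = 9: 9+0=9, 9+3=12, 9+4=13, 9+8=17
a = 10: 10+0=10, 10+3=13, 10+4=14, 10+8=18
a = 11: 11+0=11, 11+3=14, 11+4=15, 11+8=0
a = 12: 12+0=12, 12+3=15, 12+4=16, 12+8=1
Distinct residues collected: {0, 1, 8, 9, 10, 11, 12, 13, 14, 15, 16, 17, 18}
|A + B| = 13 (out of 19 total residues).

A + B = {0, 1, 8, 9, 10, 11, 12, 13, 14, 15, 16, 17, 18}


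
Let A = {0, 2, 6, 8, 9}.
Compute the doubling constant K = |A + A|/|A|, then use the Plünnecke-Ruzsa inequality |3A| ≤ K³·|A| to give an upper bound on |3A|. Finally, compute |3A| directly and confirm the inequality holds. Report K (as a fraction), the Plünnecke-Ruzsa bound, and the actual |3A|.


|A| = 5.
Step 1: Compute A + A by enumerating all 25 pairs.
A + A = {0, 2, 4, 6, 8, 9, 10, 11, 12, 14, 15, 16, 17, 18}, so |A + A| = 14.
Step 2: Doubling constant K = |A + A|/|A| = 14/5 = 14/5 ≈ 2.8000.
Step 3: Plünnecke-Ruzsa gives |3A| ≤ K³·|A| = (2.8000)³ · 5 ≈ 109.7600.
Step 4: Compute 3A = A + A + A directly by enumerating all triples (a,b,c) ∈ A³; |3A| = 24.
Step 5: Check 24 ≤ 109.7600? Yes ✓.

K = 14/5, Plünnecke-Ruzsa bound K³|A| ≈ 109.7600, |3A| = 24, inequality holds.


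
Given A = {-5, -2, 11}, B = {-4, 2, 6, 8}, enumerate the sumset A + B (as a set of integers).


A + B = {a + b : a ∈ A, b ∈ B}.
Enumerate all |A|·|B| = 3·4 = 12 pairs (a, b) and collect distinct sums.
a = -5: -5+-4=-9, -5+2=-3, -5+6=1, -5+8=3
a = -2: -2+-4=-6, -2+2=0, -2+6=4, -2+8=6
a = 11: 11+-4=7, 11+2=13, 11+6=17, 11+8=19
Collecting distinct sums: A + B = {-9, -6, -3, 0, 1, 3, 4, 6, 7, 13, 17, 19}
|A + B| = 12

A + B = {-9, -6, -3, 0, 1, 3, 4, 6, 7, 13, 17, 19}


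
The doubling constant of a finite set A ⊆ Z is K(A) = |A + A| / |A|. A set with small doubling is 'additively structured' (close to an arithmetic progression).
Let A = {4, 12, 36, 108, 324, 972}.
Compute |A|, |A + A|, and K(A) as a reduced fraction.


|A| = 6.
Compute A + A by enumerating all 36 pairs.
A + A = {8, 16, 24, 40, 48, 72, 112, 120, 144, 216, 328, 336, 360, 432, 648, 976, 984, 1008, 1080, 1296, 1944}, so |A + A| = 21.
K = |A + A| / |A| = 21/6 = 7/2 ≈ 3.5000.
Reference: AP of size 6 gives K = 11/6 ≈ 1.8333; a fully generic set of size 6 gives K ≈ 3.5000.

|A| = 6, |A + A| = 21, K = 21/6 = 7/2.


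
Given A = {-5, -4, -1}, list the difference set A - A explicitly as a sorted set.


A - A = {a - a' : a, a' ∈ A}.
Compute a - a' for each ordered pair (a, a'):
a = -5: -5--5=0, -5--4=-1, -5--1=-4
a = -4: -4--5=1, -4--4=0, -4--1=-3
a = -1: -1--5=4, -1--4=3, -1--1=0
Collecting distinct values (and noting 0 appears from a-a):
A - A = {-4, -3, -1, 0, 1, 3, 4}
|A - A| = 7

A - A = {-4, -3, -1, 0, 1, 3, 4}


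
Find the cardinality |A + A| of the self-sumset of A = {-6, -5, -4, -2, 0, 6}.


A + A = {a + a' : a, a' ∈ A}; |A| = 6.
General bounds: 2|A| - 1 ≤ |A + A| ≤ |A|(|A|+1)/2, i.e. 11 ≤ |A + A| ≤ 21.
Lower bound 2|A|-1 is attained iff A is an arithmetic progression.
Enumerate sums a + a' for a ≤ a' (symmetric, so this suffices):
a = -6: -6+-6=-12, -6+-5=-11, -6+-4=-10, -6+-2=-8, -6+0=-6, -6+6=0
a = -5: -5+-5=-10, -5+-4=-9, -5+-2=-7, -5+0=-5, -5+6=1
a = -4: -4+-4=-8, -4+-2=-6, -4+0=-4, -4+6=2
a = -2: -2+-2=-4, -2+0=-2, -2+6=4
a = 0: 0+0=0, 0+6=6
a = 6: 6+6=12
Distinct sums: {-12, -11, -10, -9, -8, -7, -6, -5, -4, -2, 0, 1, 2, 4, 6, 12}
|A + A| = 16

|A + A| = 16


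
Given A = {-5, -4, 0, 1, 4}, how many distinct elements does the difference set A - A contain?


A - A = {a - a' : a, a' ∈ A}; |A| = 5.
Bounds: 2|A|-1 ≤ |A - A| ≤ |A|² - |A| + 1, i.e. 9 ≤ |A - A| ≤ 21.
Note: 0 ∈ A - A always (from a - a). The set is symmetric: if d ∈ A - A then -d ∈ A - A.
Enumerate nonzero differences d = a - a' with a > a' (then include -d):
Positive differences: {1, 3, 4, 5, 6, 8, 9}
Full difference set: {0} ∪ (positive diffs) ∪ (negative diffs).
|A - A| = 1 + 2·7 = 15 (matches direct enumeration: 15).

|A - A| = 15


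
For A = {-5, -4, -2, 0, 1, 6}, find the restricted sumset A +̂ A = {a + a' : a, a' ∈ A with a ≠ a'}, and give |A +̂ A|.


Restricted sumset: A +̂ A = {a + a' : a ∈ A, a' ∈ A, a ≠ a'}.
Equivalently, take A + A and drop any sum 2a that is achievable ONLY as a + a for a ∈ A (i.e. sums representable only with equal summands).
Enumerate pairs (a, a') with a < a' (symmetric, so each unordered pair gives one sum; this covers all a ≠ a'):
  -5 + -4 = -9
  -5 + -2 = -7
  -5 + 0 = -5
  -5 + 1 = -4
  -5 + 6 = 1
  -4 + -2 = -6
  -4 + 0 = -4
  -4 + 1 = -3
  -4 + 6 = 2
  -2 + 0 = -2
  -2 + 1 = -1
  -2 + 6 = 4
  0 + 1 = 1
  0 + 6 = 6
  1 + 6 = 7
Collected distinct sums: {-9, -7, -6, -5, -4, -3, -2, -1, 1, 2, 4, 6, 7}
|A +̂ A| = 13
(Reference bound: |A +̂ A| ≥ 2|A| - 3 for |A| ≥ 2, with |A| = 6 giving ≥ 9.)

|A +̂ A| = 13
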